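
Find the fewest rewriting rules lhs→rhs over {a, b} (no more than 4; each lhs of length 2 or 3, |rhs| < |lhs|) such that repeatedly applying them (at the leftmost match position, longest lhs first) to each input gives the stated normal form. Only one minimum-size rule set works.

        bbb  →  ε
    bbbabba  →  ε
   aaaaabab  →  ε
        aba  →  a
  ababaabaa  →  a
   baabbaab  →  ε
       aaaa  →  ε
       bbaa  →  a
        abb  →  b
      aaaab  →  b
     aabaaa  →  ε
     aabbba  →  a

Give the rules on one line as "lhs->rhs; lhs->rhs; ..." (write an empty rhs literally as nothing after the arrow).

aa->; ab->; ba->; bb->a

  | bbb => ab => ε
  | bbbabba => ababba => abba => ba => ε
  | aaaaabab => aaabab => abab => ab => ε
  | aba => a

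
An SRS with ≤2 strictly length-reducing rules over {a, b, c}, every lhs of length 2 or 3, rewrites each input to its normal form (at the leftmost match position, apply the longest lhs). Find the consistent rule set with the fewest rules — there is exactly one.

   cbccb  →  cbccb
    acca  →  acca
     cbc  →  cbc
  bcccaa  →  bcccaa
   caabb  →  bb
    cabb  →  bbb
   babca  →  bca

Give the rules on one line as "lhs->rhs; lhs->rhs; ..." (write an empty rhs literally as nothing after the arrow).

ab->; cab->bb

  | cbccb
  | acca
  | cbc
  | bcccaa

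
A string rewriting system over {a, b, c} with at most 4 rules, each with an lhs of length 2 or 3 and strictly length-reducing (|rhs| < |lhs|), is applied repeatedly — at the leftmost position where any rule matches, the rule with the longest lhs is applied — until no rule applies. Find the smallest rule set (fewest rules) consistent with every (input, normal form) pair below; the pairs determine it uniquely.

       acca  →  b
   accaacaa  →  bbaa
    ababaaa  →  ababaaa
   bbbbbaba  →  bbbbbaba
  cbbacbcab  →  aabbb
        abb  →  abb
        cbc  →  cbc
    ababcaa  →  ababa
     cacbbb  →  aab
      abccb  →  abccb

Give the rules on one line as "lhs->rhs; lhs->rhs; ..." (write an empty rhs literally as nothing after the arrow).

ac->b; ca->; cbb->aa

  | acca => bca => b
  | accaacaa => bcaacaa => bacaa => bbaa
  | ababaaa
  | bbbbbaba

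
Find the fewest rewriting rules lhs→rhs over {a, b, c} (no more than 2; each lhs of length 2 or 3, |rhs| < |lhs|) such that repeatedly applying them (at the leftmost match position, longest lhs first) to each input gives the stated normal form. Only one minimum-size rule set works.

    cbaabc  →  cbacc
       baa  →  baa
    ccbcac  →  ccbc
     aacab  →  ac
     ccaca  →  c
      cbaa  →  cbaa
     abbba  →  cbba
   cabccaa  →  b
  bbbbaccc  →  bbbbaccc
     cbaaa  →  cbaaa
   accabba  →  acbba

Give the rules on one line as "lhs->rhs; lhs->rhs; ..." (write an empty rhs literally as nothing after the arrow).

ab->c; ca->

  | cbaabc => cbacc
  | baa
  | ccbcac => ccbc
  | aacab => aab => ac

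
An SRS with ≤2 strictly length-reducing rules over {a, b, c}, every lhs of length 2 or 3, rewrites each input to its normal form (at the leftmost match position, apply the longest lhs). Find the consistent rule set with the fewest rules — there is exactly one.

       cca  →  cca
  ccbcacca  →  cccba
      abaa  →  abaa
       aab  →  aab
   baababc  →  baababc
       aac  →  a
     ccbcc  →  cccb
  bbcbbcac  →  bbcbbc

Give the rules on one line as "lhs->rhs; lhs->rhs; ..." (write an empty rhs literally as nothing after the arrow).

ac->; bcc->cb

  | cca
  | ccbcacca => ccbcca => cccba
  | abaa
  | aab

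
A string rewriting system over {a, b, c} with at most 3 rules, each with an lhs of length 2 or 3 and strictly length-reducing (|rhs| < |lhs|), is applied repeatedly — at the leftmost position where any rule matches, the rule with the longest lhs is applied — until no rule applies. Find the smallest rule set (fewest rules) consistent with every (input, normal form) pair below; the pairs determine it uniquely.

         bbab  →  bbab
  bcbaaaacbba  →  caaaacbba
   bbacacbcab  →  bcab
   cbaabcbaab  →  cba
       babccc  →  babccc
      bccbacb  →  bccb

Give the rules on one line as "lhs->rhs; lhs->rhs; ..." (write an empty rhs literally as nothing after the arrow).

aab->a; bac->; bcb->c

  | bbab
  | bcbaaaacbba => caaaacbba
  | bbacacbcab => bacbcab => bcab
  | cbaabcbaab => cbacbaab => cbaab => cba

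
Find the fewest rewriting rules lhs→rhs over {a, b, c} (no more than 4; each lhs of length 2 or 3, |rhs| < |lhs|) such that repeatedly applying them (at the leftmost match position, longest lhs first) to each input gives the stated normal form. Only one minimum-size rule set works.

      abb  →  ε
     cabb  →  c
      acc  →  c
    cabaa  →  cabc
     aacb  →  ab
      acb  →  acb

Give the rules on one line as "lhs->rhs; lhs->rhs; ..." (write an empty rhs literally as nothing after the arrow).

  | abb => ε
  | cabb => c
  | acc => aa => c
  | cabaa => cabc

aa->c; abb->; cc->a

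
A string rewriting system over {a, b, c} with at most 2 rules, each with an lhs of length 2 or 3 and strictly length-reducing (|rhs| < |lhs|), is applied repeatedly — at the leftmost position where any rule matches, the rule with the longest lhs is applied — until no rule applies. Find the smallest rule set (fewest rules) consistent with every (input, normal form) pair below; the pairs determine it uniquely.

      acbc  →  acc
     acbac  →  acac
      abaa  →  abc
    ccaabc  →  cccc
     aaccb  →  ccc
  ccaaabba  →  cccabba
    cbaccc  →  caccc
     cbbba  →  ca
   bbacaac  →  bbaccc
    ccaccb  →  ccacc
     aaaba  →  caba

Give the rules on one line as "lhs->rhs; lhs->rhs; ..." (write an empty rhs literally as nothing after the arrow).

aa->c; cb->c

  | acbc => acc
  | acbac => acac
  | abaa => abc
  | ccaabc => cccbc => cccc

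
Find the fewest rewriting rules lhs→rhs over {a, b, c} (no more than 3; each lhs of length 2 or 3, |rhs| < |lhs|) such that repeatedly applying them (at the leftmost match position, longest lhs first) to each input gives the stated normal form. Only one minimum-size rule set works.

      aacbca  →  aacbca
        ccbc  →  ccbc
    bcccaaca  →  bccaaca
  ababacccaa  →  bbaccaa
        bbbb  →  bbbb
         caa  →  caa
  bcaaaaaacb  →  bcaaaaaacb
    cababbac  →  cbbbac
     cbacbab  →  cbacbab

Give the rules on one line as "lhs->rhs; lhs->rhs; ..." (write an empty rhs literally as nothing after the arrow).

aba->b; ccc->cc

  | aacbca
  | ccbc
  | bcccaaca => bccaaca
  | ababacccaa => bbacccaa => bbaccaa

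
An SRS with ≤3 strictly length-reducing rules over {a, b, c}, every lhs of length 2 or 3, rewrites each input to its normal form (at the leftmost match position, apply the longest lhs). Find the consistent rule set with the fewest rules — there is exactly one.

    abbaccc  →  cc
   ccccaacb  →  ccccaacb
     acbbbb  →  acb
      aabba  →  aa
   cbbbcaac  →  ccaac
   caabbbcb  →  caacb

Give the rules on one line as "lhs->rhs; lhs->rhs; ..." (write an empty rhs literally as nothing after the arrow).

  | abbaccc => accc => cc
  | ccccaacb
  | acbbbb => acb
  | aabba => aa

acc->c; bba->; bbb->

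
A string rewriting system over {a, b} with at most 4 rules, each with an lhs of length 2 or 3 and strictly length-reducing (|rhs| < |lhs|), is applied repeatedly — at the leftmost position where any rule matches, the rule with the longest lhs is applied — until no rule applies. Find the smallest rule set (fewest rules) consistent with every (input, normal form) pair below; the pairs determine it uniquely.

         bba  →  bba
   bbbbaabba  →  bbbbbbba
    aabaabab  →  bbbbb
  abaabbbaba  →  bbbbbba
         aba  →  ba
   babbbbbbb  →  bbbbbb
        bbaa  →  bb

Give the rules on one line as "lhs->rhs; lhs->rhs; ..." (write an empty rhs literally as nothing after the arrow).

aa->; aab->bb; ab->b; abb->

  | bba
  | bbbbaabba => bbbbbbba
  | aabaabab => bbaabab => bbbbab => bbbbb
  | abaabbbaba => baabbbaba => bbbbbaba => bbbbbba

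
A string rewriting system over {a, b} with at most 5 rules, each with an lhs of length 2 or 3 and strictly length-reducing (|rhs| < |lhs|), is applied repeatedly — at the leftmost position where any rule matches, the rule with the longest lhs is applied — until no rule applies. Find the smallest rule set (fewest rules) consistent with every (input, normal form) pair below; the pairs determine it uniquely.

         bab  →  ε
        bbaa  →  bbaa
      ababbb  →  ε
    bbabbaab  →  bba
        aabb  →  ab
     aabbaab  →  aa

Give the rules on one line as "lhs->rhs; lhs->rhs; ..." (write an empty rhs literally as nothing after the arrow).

  | bab => ε
  | bbaa
  | ababbb => aabbb => abb => ε
  | bbabbaab => bbaab => bba

aab->a; aba->aa; abb->; bab->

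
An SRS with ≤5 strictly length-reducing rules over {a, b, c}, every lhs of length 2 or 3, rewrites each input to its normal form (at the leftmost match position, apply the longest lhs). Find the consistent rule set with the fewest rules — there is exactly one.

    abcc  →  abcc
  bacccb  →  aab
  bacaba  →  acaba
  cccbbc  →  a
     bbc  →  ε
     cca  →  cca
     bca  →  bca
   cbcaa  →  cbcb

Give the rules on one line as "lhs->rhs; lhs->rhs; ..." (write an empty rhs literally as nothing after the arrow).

  | abcc
  | bacccb => acccb => aab
  | bacaba => acaba
  | cccbbc => abbc => a

bac->ac; bbc->; caa->cb; ccc->a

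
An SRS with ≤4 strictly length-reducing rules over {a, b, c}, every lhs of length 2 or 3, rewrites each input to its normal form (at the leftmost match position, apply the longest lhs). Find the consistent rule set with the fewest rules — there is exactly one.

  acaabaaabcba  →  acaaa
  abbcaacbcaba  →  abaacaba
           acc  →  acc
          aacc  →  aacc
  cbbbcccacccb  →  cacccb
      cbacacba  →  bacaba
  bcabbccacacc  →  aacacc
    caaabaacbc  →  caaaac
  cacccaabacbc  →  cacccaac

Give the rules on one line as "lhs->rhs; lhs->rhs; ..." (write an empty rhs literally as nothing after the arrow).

  | acaabaaabcba => acaaaabcba => acaaacba => acaaaba => acaaa
  | abbcaacbcaba => abaacbcaba => abaacaba
  | acc
  | aacc

aab->a; bc->; cba->ba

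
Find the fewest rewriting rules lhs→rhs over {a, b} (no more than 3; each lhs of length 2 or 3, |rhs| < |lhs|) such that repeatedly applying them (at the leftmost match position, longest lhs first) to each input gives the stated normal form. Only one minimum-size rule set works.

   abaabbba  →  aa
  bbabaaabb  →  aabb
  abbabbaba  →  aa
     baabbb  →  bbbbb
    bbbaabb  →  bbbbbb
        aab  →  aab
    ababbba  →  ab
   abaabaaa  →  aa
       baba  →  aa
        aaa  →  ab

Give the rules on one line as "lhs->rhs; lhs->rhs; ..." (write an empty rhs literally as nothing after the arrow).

  | abaabbba => abbbbba => abbbba => abbba => abba => aba => aa
  | bbabaaabb => babaaabb => abaaabb => abbabb => ababb => aabb
  | abbabbaba => ababbaba => aabbaba => aababa => aaaba => abba => aba => aa
  | baabbb => bbbbb

aaa->ab; ba->a; baa->bb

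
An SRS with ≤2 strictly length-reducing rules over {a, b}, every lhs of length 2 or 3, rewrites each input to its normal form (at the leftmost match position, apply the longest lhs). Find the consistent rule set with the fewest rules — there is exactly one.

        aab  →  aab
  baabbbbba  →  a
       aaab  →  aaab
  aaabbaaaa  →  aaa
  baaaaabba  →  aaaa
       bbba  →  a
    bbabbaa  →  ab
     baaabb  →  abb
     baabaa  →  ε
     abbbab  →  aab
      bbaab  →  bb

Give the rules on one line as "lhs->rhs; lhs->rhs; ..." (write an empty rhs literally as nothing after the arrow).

  | aab
  | baabbbbba => bbbbba => bbbba => bbba => bba => ba => a
  | aaab
  | aaabbaaaa => aaabaa => aaa

ba->a; baa->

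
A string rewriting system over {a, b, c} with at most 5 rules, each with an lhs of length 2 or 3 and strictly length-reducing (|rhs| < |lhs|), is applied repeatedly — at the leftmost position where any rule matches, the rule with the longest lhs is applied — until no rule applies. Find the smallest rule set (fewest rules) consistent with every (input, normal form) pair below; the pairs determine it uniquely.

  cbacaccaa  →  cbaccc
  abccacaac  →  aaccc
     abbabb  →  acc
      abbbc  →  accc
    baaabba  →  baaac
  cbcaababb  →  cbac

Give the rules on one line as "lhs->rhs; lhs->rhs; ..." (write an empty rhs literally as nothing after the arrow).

bb->c; bbb->cc; bc->a; ca->c

  | cbacaccaa => cbacccaa => cbaccca => cbaccc
  | abccacaac => aacacaac => aaccaac => aaccac => aaccc
  | abbabb => acabb => acbb => acc
  | abbbc => accc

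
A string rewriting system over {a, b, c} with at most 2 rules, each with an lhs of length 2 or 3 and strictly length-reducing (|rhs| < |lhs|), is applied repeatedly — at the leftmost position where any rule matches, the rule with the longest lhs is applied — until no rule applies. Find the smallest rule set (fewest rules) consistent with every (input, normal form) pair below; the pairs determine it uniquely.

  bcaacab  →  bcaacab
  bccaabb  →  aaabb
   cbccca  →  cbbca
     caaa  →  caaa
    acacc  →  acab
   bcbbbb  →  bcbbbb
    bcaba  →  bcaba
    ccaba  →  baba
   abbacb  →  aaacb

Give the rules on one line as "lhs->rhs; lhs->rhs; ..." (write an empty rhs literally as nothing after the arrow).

bba->aa; cc->b

  | bcaacab
  | bccaabb => bbaabb => aaabb
  | cbccca => cbbca
  | caaa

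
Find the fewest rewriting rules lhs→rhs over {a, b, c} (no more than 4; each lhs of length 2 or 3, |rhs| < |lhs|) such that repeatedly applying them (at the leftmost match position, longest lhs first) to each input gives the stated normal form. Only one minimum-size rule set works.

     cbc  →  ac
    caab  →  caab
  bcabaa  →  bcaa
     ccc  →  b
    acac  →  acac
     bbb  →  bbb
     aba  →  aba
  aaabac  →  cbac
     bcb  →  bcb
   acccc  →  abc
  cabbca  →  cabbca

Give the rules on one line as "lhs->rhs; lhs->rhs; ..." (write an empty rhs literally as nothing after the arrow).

aaa->c; baa->a; cbc->ac; ccc->b

  | cbc => ac
  | caab
  | bcabaa => bcaa
  | ccc => b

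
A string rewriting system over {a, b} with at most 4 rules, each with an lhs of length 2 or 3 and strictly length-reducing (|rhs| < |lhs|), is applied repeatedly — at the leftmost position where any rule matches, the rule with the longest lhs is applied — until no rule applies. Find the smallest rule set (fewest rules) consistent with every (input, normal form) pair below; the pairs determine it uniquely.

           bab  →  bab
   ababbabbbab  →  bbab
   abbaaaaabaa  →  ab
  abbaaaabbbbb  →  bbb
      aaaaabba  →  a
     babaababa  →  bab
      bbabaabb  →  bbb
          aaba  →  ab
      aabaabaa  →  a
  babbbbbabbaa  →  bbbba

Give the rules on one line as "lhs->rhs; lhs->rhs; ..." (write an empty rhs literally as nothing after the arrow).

aa->a; aba->ab; abb->

  | bab
  | ababbabbbab => abbbabbbab => babbbab => bbab
  | abbaaaaabaa => aaaaabaa => aaaabaa => aaabaa => aabaa => abaa => aba => ab
  | abbaaaabbbbb => aaaabbbbb => aaabbbbb => aabbbbb => abbbbb => bbb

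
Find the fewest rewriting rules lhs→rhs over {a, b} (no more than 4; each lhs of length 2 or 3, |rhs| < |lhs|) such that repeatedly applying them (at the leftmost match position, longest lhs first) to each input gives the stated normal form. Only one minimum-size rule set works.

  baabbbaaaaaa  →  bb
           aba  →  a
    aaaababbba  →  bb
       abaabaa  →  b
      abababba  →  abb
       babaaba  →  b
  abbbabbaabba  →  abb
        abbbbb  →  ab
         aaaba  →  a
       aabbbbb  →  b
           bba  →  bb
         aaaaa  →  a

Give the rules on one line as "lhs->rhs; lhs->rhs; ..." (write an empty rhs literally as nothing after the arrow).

  | baabbbaaaaaa => babbbaaaaaa => bbbbaaaaaa => bbaaaaaa => bbaaaaa => bbaaaa => bbaaa => bbaa => bba => bb
  | aba => a
  | aaaababbba => aababbba => babbba => bbbba => bba => bb
  | abaabaa => aabaa => baa => ba => b

aa->; aba->a; ba->b; bbb->b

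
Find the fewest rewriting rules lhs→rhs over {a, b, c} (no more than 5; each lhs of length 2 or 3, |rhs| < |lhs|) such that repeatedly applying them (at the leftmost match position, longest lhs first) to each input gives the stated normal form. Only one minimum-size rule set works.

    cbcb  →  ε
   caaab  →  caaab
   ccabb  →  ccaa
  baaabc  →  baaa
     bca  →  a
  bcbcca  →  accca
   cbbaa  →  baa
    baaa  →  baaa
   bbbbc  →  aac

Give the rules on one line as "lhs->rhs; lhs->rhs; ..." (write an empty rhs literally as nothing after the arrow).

bb->a; bc->; bcb->ac; cb->

  | cbcb => cb => ε
  | caaab
  | ccabb => ccaa
  | baaabc => baaa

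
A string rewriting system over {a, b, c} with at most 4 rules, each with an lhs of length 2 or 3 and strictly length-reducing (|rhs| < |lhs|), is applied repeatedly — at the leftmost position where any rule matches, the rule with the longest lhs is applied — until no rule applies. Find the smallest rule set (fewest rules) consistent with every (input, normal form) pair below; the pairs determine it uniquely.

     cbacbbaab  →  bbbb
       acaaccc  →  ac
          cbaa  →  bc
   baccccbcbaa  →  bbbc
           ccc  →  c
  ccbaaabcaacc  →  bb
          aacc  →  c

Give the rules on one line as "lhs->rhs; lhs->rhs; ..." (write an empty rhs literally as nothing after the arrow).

aa->c; ab->b; cb->b; cc->

  | cbacbbaab => bacbbaab => babbaab => bbbaab => bbbcb => bbbb
  | acaaccc => accccc => accc => ac
  | cbaa => baa => bc
  | baccccbcbaa => baccbcbaa => babcbaa => bbcbaa => bbbaa => bbbc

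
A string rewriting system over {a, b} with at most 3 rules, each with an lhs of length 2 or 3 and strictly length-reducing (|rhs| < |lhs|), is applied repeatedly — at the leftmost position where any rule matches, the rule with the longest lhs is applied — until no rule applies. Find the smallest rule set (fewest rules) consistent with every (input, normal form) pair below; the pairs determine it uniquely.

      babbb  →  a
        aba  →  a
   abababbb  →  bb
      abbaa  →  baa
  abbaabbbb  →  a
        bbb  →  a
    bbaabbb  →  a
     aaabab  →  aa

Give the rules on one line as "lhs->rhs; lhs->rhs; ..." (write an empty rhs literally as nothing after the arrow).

ab->; bbb->a

  | babbb => bbb => a
  | aba => a
  | abababbb => ababbb => abbb => bb
  | abbaa => baa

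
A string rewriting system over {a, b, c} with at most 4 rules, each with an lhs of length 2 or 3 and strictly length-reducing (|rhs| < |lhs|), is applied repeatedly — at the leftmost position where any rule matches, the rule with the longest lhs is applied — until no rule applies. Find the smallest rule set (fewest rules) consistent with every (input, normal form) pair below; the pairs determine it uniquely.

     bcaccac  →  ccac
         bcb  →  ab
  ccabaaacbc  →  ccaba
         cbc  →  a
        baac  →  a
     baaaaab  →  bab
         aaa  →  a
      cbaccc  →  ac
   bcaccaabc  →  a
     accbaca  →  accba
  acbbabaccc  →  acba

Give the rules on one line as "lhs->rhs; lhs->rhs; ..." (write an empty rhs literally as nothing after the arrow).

  | bcaccac => aaccac => ccac
  | bcb => ab
  | ccabaaacbc => ccabacbc => ccabbc => ccaba
  | cbc => bc => a

aa->; bac->b; bc->a; cbc->bc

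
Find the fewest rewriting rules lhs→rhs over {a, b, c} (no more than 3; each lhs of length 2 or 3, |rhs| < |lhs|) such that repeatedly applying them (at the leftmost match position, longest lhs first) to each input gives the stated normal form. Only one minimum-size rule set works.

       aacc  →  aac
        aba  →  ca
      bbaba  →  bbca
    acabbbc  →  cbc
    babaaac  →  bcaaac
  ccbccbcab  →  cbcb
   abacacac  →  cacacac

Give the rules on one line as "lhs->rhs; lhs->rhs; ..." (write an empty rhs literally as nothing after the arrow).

ab->c; cab->; cc->c

  | aacc => aac
  | aba => ca
  | bbaba => bbca
  | acabbbc => abbc => cbc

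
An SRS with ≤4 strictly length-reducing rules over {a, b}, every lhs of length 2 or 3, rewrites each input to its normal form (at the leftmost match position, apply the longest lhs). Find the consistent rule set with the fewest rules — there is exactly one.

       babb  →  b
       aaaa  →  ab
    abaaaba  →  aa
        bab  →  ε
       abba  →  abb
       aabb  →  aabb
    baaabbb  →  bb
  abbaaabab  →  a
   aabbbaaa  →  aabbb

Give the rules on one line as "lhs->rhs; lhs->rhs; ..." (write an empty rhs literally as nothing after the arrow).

  | babb => b
  | aaaa => aba => ab
  | abaaaba => abaaba => ababa => aa
  | bab => ε

aaa->ab; ba->b; bab->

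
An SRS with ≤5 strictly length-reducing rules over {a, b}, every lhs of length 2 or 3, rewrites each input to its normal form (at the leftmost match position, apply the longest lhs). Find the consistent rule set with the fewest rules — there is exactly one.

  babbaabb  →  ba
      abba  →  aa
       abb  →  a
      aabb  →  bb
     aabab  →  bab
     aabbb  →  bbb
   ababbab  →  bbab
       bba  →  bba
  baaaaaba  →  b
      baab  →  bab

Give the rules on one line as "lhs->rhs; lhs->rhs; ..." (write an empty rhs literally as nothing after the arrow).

aab->b; aba->; abb->a; baa->ba

  | babbaabb => baaabb => baabb => babb => ba
  | abba => aa
  | abb => a
  | aabb => bb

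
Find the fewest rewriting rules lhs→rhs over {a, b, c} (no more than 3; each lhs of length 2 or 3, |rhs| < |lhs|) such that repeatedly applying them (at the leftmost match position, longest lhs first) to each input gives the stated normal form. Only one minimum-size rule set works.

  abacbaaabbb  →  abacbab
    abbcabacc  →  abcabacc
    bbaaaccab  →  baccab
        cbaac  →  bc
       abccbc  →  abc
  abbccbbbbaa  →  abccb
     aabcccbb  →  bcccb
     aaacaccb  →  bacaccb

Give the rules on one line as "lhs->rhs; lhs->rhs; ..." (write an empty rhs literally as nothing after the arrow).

  | abacbaaabbb => abacbbabbb => abacbabbb => abacbabb => abacbab
  | abbcabacc => abcabacc
  | bbaaaccab => baaaccab => bbaccab => baccab
  | cbaac => cbbc => cbc => bc

aa->b; bb->b; cbc->bc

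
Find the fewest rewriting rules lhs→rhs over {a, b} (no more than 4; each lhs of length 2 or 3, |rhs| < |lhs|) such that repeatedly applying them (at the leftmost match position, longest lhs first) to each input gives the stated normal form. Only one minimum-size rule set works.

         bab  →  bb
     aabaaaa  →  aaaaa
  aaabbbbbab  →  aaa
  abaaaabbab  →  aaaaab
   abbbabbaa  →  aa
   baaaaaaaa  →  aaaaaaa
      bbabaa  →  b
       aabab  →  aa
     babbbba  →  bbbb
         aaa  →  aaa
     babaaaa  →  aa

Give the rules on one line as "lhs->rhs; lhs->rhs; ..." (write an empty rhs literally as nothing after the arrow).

  | bab => bb
  | aabaaaa => aaaaa
  | aaabbbbbab => aaabbbab => aaabab => aaabb => aaa
  | abaaaabbab => aaaabbab => aaaaab

abb->a; ba->; bab->bb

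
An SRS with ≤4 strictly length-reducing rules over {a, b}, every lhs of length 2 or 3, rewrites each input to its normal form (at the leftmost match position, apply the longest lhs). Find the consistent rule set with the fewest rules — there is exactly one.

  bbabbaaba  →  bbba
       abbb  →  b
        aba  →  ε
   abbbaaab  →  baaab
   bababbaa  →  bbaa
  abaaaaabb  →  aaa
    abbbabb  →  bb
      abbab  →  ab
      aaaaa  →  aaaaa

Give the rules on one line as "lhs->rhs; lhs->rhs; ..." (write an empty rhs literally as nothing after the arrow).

  | bbabbaaba => bbbaaba => bbba
  | abbb => b
  | aba => ε
  | abbbaaab => baaab

aba->; abb->; bab->b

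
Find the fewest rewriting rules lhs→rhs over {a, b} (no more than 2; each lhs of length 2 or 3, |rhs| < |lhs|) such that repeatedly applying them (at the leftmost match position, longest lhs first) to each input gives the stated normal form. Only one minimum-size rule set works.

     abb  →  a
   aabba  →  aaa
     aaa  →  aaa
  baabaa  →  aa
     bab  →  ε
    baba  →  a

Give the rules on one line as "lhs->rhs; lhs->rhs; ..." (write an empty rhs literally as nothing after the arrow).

  | abb => a
  | aabba => aaa
  | aaa
  | baabaa => babaa => bbaa => aa

ba->b; bb->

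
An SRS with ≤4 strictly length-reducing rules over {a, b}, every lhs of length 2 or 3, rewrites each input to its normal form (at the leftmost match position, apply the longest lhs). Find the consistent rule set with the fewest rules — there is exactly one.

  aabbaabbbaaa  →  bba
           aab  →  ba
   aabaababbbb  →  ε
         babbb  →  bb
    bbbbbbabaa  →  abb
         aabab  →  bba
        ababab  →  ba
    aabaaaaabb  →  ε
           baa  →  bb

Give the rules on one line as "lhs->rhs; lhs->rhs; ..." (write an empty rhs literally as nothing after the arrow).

aa->b; aab->ba; bab->; bbb->

  | aabbaabbbaaa => babaabbbaaa => aabbbaaa => babbaaa => baaa => bba
  | aab => ba
  | aabaababbbb => baaababbbb => bbababbbb => babbbb => bbb => ε
  | babbb => bb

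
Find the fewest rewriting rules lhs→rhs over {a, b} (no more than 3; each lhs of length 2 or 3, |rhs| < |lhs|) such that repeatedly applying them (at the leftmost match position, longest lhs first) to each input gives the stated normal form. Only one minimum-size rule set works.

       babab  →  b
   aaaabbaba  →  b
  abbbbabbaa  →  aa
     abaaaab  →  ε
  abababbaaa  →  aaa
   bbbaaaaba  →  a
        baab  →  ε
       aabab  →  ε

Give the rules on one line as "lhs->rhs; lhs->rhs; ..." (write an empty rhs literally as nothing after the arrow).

ab->b; ba->b; bb->

  | babab => bbab => ab => b
  | aaaabbaba => aaabbaba => aabbaba => abbaba => bbaba => aba => ba => b
  | abbbbabbaa => bbbbabbaa => bbabbaa => abbaa => bbaa => aa
  | abaaaab => baaaab => baaab => baab => bab => bb => ε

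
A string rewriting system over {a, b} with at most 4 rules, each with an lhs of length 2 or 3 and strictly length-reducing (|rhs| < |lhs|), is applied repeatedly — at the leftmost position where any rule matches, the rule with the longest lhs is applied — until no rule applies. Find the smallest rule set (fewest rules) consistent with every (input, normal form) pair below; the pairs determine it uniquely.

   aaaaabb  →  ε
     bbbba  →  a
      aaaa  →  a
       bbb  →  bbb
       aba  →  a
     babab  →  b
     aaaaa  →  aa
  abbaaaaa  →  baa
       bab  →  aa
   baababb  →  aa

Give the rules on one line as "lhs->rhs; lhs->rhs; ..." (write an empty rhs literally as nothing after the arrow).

  | aaaaabb => aabb => ab => ε
  | bbbba => bba => a
  | aaaa => a
  | bbb

aaa->; ab->; bab->aa; bba->a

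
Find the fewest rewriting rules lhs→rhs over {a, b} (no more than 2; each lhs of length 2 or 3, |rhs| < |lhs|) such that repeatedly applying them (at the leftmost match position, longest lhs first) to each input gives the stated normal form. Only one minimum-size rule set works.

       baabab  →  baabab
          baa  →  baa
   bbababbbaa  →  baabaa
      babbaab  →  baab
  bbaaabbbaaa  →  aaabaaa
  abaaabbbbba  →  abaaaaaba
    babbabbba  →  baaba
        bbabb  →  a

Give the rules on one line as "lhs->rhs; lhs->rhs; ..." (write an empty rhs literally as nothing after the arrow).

  | baabab
  | baa
  | bbababbbaa => babbbaa => baabaa
  | babbaab => baab

bb->a; bba->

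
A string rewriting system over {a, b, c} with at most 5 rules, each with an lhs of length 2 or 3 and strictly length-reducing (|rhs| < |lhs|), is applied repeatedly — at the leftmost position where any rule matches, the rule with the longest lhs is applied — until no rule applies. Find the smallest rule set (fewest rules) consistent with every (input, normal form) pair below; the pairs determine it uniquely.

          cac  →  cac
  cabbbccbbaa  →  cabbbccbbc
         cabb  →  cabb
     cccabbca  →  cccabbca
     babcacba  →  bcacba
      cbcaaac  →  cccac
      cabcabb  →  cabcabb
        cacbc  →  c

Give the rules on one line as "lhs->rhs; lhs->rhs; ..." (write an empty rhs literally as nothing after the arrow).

  | cac
  | cabbbccbbaa => cabbbccbbc
  | cabb
  | cccabbca

aa->c; acc->; bab->b; cbc->cc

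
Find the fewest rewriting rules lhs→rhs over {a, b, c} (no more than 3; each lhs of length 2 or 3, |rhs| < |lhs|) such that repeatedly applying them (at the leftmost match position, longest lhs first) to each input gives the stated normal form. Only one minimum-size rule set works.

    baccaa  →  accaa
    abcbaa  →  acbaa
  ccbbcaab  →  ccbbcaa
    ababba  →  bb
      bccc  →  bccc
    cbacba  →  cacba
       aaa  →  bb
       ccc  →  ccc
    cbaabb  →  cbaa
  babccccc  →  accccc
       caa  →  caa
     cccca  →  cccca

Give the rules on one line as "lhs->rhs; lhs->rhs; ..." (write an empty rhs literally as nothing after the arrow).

  | baccaa => accaa
  | abcbaa => acbaa
  | ccbbcaab => ccbbcaa
  | ababba => aabba => aaba => aaa => bb

aaa->bb; ab->a; bac->ac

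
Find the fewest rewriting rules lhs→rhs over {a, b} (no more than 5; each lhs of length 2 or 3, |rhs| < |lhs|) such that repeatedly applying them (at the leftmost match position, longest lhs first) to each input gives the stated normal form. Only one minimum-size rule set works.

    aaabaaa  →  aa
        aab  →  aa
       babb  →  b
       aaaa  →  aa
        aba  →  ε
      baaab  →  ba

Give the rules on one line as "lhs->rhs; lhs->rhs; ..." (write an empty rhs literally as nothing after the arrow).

  | aaabaaa => abaaa => aa
  | aab => aa
  | babb => b
  | aaaa => aa

aaa->a; ab->a; aba->; abb->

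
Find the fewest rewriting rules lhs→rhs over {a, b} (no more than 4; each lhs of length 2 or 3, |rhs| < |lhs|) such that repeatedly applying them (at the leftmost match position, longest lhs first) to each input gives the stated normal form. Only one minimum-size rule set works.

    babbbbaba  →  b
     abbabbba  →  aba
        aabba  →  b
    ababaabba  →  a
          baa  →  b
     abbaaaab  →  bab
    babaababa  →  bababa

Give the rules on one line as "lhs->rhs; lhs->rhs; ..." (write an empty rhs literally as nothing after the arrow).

aa->b; abb->a; bb->b; bbb->a

  | babbbbaba => babbaba => baaba => bbba => aa => b
  | abbabbba => aabbba => bbbba => aba
  | aabba => bbba => aa => b
  | ababaabba => ababbbba => ababba => abaa => abb => a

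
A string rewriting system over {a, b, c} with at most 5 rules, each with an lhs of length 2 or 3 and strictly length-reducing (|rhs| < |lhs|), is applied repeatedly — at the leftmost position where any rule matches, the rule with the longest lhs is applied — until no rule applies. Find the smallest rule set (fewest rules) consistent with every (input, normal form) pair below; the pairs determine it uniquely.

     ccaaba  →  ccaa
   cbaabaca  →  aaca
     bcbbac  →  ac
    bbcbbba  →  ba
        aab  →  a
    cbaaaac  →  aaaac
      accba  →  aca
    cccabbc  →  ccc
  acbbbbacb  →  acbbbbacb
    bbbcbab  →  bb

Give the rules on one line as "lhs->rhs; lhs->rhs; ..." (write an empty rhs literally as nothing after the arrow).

ab->; bc->; bcb->bc; cba->a

  | ccaaba => ccaa
  | cbaabaca => aabaca => aaca
  | bcbbac => bcbac => bcac => ac
  | bbcbbba => bbcbba => bbcba => bbca => ba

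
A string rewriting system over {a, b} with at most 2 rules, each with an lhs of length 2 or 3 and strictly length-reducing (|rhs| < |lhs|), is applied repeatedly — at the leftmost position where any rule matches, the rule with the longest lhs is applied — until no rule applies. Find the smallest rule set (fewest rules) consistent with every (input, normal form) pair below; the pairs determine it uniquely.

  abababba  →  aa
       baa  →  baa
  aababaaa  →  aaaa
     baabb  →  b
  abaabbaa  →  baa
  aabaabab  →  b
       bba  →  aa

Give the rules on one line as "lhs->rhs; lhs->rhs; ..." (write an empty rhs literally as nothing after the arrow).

ab->b; bb->a

  | abababba => bababba => bbabba => aabba => abba => bba => aa
  | baa
  | aababaaa => ababaaa => babaaa => bbaaa => aaaa
  | baabb => babb => bbb => ab => b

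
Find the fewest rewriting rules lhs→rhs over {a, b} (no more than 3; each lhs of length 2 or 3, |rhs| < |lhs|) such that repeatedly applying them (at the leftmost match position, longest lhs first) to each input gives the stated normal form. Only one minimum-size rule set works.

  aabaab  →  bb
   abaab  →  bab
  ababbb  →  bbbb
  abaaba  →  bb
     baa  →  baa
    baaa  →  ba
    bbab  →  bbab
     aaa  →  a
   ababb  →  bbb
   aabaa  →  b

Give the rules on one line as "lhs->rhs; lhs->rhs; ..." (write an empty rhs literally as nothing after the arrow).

  | aabaab => abab => bb
  | abaab => bab
  | ababbb => bbbb
  | abaaba => baba => bb

aaa->a; aba->b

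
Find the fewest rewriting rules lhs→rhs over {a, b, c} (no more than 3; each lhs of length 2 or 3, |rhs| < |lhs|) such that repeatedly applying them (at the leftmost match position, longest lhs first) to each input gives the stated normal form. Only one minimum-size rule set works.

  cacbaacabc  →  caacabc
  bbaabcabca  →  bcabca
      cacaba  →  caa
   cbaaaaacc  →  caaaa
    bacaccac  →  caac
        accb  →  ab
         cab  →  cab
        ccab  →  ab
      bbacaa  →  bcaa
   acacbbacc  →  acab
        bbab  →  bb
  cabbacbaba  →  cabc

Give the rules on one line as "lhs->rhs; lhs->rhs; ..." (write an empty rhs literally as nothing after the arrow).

  | cacbaacabc => cabaacabc => caacabc
  | bbaabcabca => babcabca => bcabca
  | cacaba => caaba => caa
  | cbaaaaacc => caaaacc => caaaa

ba->; cac->ca; cc->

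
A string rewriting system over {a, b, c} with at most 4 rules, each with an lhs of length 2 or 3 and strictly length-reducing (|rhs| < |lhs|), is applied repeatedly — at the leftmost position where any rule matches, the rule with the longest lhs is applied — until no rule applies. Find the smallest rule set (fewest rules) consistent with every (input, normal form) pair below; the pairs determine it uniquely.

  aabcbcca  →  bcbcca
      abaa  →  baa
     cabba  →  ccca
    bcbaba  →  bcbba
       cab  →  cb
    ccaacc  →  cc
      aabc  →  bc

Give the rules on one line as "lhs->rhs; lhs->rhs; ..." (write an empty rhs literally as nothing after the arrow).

  | aabcbcca => abcbcca => bcbcca
  | abaa => baa
  | cabba => ccca
  | bcbaba => bcbba

ab->b; abb->cc; ac->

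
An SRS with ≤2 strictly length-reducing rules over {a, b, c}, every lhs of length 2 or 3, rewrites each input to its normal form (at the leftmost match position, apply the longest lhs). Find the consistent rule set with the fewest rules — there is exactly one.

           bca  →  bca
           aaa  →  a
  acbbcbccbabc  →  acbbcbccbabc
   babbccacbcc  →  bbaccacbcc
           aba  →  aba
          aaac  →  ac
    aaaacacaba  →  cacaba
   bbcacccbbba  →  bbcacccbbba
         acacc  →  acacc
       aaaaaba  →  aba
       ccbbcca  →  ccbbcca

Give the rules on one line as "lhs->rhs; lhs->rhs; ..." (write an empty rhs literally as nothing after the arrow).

aa->; abb->ba

  | bca
  | aaa => a
  | acbbcbccbabc
  | babbccacbcc => bbaccacbcc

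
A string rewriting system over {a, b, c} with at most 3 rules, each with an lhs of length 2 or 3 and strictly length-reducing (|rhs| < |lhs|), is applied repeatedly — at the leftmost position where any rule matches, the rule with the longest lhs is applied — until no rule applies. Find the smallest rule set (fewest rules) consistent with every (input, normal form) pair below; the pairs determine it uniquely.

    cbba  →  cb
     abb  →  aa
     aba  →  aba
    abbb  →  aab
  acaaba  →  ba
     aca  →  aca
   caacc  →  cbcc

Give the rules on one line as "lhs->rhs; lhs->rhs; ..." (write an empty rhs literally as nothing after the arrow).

  | cbba => caa => cb
  | abb => aa
  | aba
  | abbb => aab

acb->; bb->a; caa->cb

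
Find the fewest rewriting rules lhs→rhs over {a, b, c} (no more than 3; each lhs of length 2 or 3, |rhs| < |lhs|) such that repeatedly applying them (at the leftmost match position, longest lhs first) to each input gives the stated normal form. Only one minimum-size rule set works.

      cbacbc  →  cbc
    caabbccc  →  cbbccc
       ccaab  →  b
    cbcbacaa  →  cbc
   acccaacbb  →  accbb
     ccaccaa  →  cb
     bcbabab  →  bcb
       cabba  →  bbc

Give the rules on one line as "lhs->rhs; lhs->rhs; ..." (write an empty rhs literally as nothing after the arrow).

ba->c; ca->b; cba->

  | cbacbc => cbc
  | caabbccc => babbccc => cbbccc
  | ccaab => cbab => b
  | cbcbacaa => cbcaa => cbba => cbc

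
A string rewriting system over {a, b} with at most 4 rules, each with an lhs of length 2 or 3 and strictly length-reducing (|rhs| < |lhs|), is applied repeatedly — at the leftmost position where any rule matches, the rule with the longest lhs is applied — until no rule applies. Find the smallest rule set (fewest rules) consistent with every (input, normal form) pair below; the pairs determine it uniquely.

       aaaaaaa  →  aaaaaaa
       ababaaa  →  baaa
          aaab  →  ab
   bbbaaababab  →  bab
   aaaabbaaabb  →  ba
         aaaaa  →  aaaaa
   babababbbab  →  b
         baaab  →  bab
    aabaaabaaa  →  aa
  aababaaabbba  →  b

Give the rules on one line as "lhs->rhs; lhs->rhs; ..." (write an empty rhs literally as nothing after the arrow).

  | aaaaaaa
  | ababaaa => baaa
  | aaab => aab => ab
  | bbbaaababab => bbaaababab => baaababab => baababab => bababab => bbab => bab

aab->ab; aba->; abb->ba; bb->b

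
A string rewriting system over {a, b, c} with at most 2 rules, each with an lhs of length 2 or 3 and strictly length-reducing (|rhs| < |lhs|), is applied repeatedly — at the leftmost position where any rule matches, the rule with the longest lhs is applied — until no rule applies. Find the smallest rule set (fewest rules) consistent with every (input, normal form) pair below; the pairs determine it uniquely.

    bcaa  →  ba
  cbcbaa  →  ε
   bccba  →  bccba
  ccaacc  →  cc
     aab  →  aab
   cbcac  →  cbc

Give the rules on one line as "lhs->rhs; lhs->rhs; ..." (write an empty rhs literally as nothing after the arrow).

bcb->c; ca->

  | bcaa => ba
  | cbcbaa => ccaa => ca => ε
  | bccba
  | ccaacc => cacc => cc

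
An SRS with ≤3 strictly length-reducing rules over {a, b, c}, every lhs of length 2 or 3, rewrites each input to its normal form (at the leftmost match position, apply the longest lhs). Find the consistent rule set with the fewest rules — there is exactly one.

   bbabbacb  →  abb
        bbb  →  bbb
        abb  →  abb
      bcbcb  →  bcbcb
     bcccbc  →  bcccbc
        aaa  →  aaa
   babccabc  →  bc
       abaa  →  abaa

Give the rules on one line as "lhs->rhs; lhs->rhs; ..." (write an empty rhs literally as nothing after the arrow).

abc->; bba->ab

  | bbabbacb => abbbacb => ababcb => abb
  | bbb
  | abb
  | bcbcb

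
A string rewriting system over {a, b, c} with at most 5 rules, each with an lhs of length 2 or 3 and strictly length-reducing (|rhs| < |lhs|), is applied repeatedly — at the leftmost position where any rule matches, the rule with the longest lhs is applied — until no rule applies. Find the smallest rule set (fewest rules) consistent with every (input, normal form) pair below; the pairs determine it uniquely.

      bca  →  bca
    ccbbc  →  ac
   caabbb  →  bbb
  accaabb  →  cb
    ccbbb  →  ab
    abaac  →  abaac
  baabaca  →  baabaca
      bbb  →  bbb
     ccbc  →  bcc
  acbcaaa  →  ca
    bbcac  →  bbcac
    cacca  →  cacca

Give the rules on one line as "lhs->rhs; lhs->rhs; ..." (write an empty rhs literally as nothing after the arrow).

acb->c; bcb->a; caa->; ccb->bc

  | bca
  | ccbbc => bcbc => ac
  | caabbb => bbb
  | accaabb => acbb => cb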